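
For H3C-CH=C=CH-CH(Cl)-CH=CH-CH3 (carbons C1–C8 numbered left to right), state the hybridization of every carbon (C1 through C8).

C1 sp3, C2 sp2, C3 sp, C4 sp2, C5 sp3, C6 sp2, C7 sp2, C8 sp3

C1: 4 σ bonds; 4 regions of electron density → sp3.
C2 carries 3 σ bonds, plus one π bond, giving a steric number of 3, so it is sp2.
C3 (2 σ bonds, plus two π bonds) has steric number 2: sp.
C4 (3 σ bonds, plus one π bond) has steric number 3: sp2.
C5: 4 σ bonds; 4 regions of electron density → sp3.
C6: 3 σ bonds, plus one π bond — 3 electron domains, sp2.
C7: 3 σ bonds, plus one π bond — 3 electron domains, sp2.
C8 carries 4 σ bonds, giving a steric number of 4, so it is sp3.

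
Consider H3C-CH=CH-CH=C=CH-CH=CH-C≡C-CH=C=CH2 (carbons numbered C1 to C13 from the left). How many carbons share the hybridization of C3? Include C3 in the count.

C3 is sp2 (one π bond).
C1: sp3
C2: sp2 ✓
C3: sp2 ✓
C4: sp2 ✓
C5: sp
C6: sp2 ✓
C7: sp2 ✓
C8: sp2 ✓
C9: sp
C10: sp
C11: sp2 ✓
C12: sp
C13: sp2 ✓
8 carbons are sp2.

8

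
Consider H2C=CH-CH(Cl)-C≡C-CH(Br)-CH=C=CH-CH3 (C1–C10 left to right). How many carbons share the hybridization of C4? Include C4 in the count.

C4 is sp (two π bonds).
C1: sp2
C2: sp2
C3: sp3
C4: sp ✓
C5: sp ✓
C6: sp3
C7: sp2
C8: sp ✓
C9: sp2
C10: sp3
3 carbons are sp.

3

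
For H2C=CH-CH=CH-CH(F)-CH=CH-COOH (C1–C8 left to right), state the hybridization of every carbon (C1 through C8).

C1 is sp2: 3 σ bonds, plus one π bond, 3 electron-density regions.
C2 has 3 σ bonds, plus one π bond: steric number 3 → sp2.
C3: 3 σ bonds, plus one π bond — 3 electron domains, sp2.
C4 has 3 σ bonds, plus one π bond: steric number 3 → sp2.
C5 is sp3: 4 σ bonds, 4 electron-density regions.
C6 — 3 σ bonds, plus one π bond. Steric number 3, so sp2.
C7: 3 σ bonds, plus one π bond — 3 electron domains, sp2.
C8: 3 σ bonds, plus one π bond — 3 electron domains, sp2.

C1 sp2, C2 sp2, C3 sp2, C4 sp2, C5 sp3, C6 sp2, C7 sp2, C8 sp2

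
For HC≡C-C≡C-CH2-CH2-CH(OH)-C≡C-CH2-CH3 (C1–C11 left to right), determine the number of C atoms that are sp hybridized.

6

C1: sp ✓
C2: sp ✓
C3: sp ✓
C4: sp ✓
C5: sp3
C6: sp3
C7: sp3
C8: sp ✓
C9: sp ✓
C10: sp3
C11: sp3
C1, C2, C3, C4, C8, C9 → 6 sp carbons.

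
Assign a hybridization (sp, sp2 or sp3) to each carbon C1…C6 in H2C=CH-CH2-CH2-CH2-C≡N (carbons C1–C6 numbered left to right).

C1 sp2, C2 sp2, C3 sp3, C4 sp3, C5 sp3, C6 sp

C1 — 3 σ bonds, plus one π bond. Steric number 3, so sp2.
C2 is sp2: 3 σ bonds, plus one π bond, 3 electron-density regions.
C3 carries 4 σ bonds, giving a steric number of 4, so it is sp3.
C4 (4 σ bonds) has steric number 4: sp3.
C5 carries 4 σ bonds, giving a steric number of 4, so it is sp3.
C6 carries 2 σ bonds, plus two π bonds, giving a steric number of 2, so it is sp.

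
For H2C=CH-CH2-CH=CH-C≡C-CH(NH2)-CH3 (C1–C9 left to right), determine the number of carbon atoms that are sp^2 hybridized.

C1: sp2 ✓
C2: sp2 ✓
C3: sp3
C4: sp2 ✓
C5: sp2 ✓
C6: sp
C7: sp
C8: sp3
C9: sp3
C1, C2, C4, C5 → 4 sp2 carbons.

4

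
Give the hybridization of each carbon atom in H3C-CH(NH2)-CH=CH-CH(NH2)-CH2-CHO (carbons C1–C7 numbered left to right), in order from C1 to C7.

C1 sp3, C2 sp3, C3 sp2, C4 sp2, C5 sp3, C6 sp3, C7 sp2

C1 is sp3: 4 σ bonds, 4 electron-density regions.
C2 (4 σ bonds) has steric number 4: sp3.
C3 (3 σ bonds, plus one π bond) has steric number 3: sp2.
C4 is sp2: 3 σ bonds, plus one π bond, 3 electron-density regions.
C5: 4 σ bonds — 4 electron domains, sp3.
C6 (4 σ bonds) has steric number 4: sp3.
C7 — 3 σ bonds, plus one π bond. Steric number 3, so sp2.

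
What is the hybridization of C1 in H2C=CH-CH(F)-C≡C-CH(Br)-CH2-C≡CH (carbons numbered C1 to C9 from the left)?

C1: 3 σ bonds, plus one π bond — 3 electron domains, sp2.

sp²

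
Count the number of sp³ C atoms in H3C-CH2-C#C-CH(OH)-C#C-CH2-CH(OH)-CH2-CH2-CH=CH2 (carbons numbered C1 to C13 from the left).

C1: sp3 ✓
C2: sp3 ✓
C3: sp
C4: sp
C5: sp3 ✓
C6: sp
C7: sp
C8: sp3 ✓
C9: sp3 ✓
C10: sp3 ✓
C11: sp3 ✓
C12: sp2
C13: sp2
C1, C2, C5, C8, C9, C10, C11 → 7 sp3 carbons.

7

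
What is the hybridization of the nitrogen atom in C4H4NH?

sp^2

N has three σ bonds; its lone pair occupies the p orbital and is part of the aromatic π system, so N is sp2 (not the sp3 a naive steric count of 4 would give).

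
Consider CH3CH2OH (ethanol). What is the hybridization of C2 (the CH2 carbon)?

sp3

C2 (the CH2 carbon): 4 σ bonds — 4 electron domains, sp3.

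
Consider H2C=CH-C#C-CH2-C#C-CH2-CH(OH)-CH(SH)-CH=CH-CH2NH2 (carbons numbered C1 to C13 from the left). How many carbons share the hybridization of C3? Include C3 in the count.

C3 is sp (two π bonds).
C1: sp2
C2: sp2
C3: sp ✓
C4: sp ✓
C5: sp3
C6: sp ✓
C7: sp ✓
C8: sp3
C9: sp3
C10: sp3
C11: sp2
C12: sp2
C13: sp3
4 carbons are sp.

4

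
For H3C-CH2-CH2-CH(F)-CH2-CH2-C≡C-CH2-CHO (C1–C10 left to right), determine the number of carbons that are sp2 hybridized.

1

C1: sp3
C2: sp3
C3: sp3
C4: sp3
C5: sp3
C6: sp3
C7: sp
C8: sp
C9: sp3
C10: sp2 ✓
C10 → 1 sp2 carbon.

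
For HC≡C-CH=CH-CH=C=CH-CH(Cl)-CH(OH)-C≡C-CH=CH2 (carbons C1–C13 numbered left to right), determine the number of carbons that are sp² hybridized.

C1: sp
C2: sp
C3: sp2 ✓
C4: sp2 ✓
C5: sp2 ✓
C6: sp
C7: sp2 ✓
C8: sp3
C9: sp3
C10: sp
C11: sp
C12: sp2 ✓
C13: sp2 ✓
C3, C4, C5, C7, C12, C13 → 6 sp2 carbons.

6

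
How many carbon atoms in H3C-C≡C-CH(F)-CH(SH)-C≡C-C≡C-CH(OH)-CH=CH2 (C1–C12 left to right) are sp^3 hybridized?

C1: sp3 ✓
C2: sp
C3: sp
C4: sp3 ✓
C5: sp3 ✓
C6: sp
C7: sp
C8: sp
C9: sp
C10: sp3 ✓
C11: sp2
C12: sp2
C1, C4, C5, C10 → 4 sp3 carbons.

4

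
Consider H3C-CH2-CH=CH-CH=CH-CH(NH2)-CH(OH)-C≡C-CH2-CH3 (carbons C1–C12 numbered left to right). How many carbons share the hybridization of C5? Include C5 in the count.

C5 is sp2 (one π bond).
C1: sp3
C2: sp3
C3: sp2 ✓
C4: sp2 ✓
C5: sp2 ✓
C6: sp2 ✓
C7: sp3
C8: sp3
C9: sp
C10: sp
C11: sp3
C12: sp3
4 carbons are sp2.

4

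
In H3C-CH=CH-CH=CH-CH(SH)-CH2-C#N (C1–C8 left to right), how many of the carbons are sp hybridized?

1

C1: sp3
C2: sp2
C3: sp2
C4: sp2
C5: sp2
C6: sp3
C7: sp3
C8: sp ✓
C8 → 1 sp carbon.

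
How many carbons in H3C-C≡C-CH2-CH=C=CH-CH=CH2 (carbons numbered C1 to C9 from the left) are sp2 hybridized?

4

C1: sp3
C2: sp
C3: sp
C4: sp3
C5: sp2 ✓
C6: sp
C7: sp2 ✓
C8: sp2 ✓
C9: sp2 ✓
C5, C7, C8, C9 → 4 sp2 carbons.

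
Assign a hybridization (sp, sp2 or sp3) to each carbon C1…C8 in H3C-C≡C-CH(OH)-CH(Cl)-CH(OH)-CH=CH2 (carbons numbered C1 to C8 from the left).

C1: 4 σ bonds; 4 regions of electron density → sp3.
C2: 2 σ bonds, plus two π bonds; 2 regions of electron density → sp.
C3: 2 σ bonds, plus two π bonds — 2 electron domains, sp.
C4 — 4 σ bonds. Steric number 4, so sp3.
C5 has 4 σ bonds: steric number 4 → sp3.
C6 — 4 σ bonds. Steric number 4, so sp3.
C7: 3 σ bonds, plus one π bond; 3 regions of electron density → sp2.
C8: 3 σ bonds, plus one π bond; 3 regions of electron density → sp2.

C1 sp3, C2 sp, C3 sp, C4 sp3, C5 sp3, C6 sp3, C7 sp2, C8 sp2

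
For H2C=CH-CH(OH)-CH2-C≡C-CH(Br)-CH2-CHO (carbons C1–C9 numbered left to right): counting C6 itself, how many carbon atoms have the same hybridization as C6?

C6 is sp (two π bonds).
C1: sp2
C2: sp2
C3: sp3
C4: sp3
C5: sp ✓
C6: sp ✓
C7: sp3
C8: sp3
C9: sp2
2 carbons are sp.

2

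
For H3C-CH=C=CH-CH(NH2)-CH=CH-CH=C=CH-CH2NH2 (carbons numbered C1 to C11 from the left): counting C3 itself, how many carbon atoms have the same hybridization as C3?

2

C3 is sp (two π bonds).
C1: sp3
C2: sp2
C3: sp ✓
C4: sp2
C5: sp3
C6: sp2
C7: sp2
C8: sp2
C9: sp ✓
C10: sp2
C11: sp3
2 carbons are sp.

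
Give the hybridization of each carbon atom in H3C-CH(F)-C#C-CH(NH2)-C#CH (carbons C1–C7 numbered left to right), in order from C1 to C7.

C1 has 4 σ bonds: steric number 4 → sp3.
C2 (4 σ bonds) has steric number 4: sp3.
C3 is sp: 2 σ bonds, plus two π bonds, 2 electron-density regions.
C4 — 2 σ bonds, plus two π bonds. Steric number 2, so sp.
C5: 4 σ bonds; 4 regions of electron density → sp3.
C6 has 2 σ bonds, plus two π bonds: steric number 2 → sp.
C7 is sp: 2 σ bonds, plus two π bonds, 2 electron-density regions.

C1 sp3, C2 sp3, C3 sp, C4 sp, C5 sp3, C6 sp, C7 sp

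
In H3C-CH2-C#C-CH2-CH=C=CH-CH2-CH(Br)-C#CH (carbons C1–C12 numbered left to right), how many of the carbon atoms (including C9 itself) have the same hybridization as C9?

5

C9 is sp3 (only σ bonds).
C1: sp3 ✓
C2: sp3 ✓
C3: sp
C4: sp
C5: sp3 ✓
C6: sp2
C7: sp
C8: sp2
C9: sp3 ✓
C10: sp3 ✓
C11: sp
C12: sp
5 carbons are sp3.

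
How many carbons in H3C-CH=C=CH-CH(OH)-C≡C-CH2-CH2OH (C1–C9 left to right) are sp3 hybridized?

4

C1: sp3 ✓
C2: sp2
C3: sp
C4: sp2
C5: sp3 ✓
C6: sp
C7: sp
C8: sp3 ✓
C9: sp3 ✓
C1, C5, C8, C9 → 4 sp3 carbons.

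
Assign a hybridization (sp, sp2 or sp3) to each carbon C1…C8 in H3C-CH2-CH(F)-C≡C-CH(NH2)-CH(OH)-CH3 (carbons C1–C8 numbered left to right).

C1 carries 4 σ bonds, giving a steric number of 4, so it is sp3.
C2 — 4 σ bonds. Steric number 4, so sp3.
C3 carries 4 σ bonds, giving a steric number of 4, so it is sp3.
C4 is sp: 2 σ bonds, plus two π bonds, 2 electron-density regions.
C5 — 2 σ bonds, plus two π bonds. Steric number 2, so sp.
C6 has 4 σ bonds: steric number 4 → sp3.
C7 (4 σ bonds) has steric number 4: sp3.
C8: 4 σ bonds; 4 regions of electron density → sp3.

C1 sp3, C2 sp3, C3 sp3, C4 sp, C5 sp, C6 sp3, C7 sp3, C8 sp3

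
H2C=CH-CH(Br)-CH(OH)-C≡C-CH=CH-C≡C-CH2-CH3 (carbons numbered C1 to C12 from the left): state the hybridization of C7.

C7 (3 σ bonds, plus one π bond) has steric number 3: sp2.

sp^2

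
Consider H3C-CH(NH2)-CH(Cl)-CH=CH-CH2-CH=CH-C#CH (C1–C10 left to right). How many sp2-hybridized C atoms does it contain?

4

C1: sp3
C2: sp3
C3: sp3
C4: sp2 ✓
C5: sp2 ✓
C6: sp3
C7: sp2 ✓
C8: sp2 ✓
C9: sp
C10: sp
C4, C5, C7, C8 → 4 sp2 carbons.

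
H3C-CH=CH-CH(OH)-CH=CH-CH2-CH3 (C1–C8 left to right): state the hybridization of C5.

sp^2

C5: 3 σ bonds, plus one π bond; 3 regions of electron density → sp2.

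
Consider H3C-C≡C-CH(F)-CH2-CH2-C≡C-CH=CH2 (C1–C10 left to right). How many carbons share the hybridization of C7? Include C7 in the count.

4

C7 is sp (two π bonds).
C1: sp3
C2: sp ✓
C3: sp ✓
C4: sp3
C5: sp3
C6: sp3
C7: sp ✓
C8: sp ✓
C9: sp2
C10: sp2
4 carbons are sp.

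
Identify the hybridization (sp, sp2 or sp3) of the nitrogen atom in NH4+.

sp^3

Four σ bonds, no lone pair → sp3, tetrahedral.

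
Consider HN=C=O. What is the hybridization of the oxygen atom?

sp^2

The oxygen atom (1 σ bond and 2 lone pairs, plus one π bond) has steric number 3: sp2.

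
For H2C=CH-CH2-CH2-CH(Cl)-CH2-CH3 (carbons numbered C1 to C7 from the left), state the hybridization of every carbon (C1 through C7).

C1: 3 σ bonds, plus one π bond; 3 regions of electron density → sp2.
C2: 3 σ bonds, plus one π bond — 3 electron domains, sp2.
C3 — 4 σ bonds. Steric number 4, so sp3.
C4 is sp3: 4 σ bonds, 4 electron-density regions.
C5 has 4 σ bonds: steric number 4 → sp3.
C6 (4 σ bonds) has steric number 4: sp3.
C7 (4 σ bonds) has steric number 4: sp3.

C1 sp2, C2 sp2, C3 sp3, C4 sp3, C5 sp3, C6 sp3, C7 sp3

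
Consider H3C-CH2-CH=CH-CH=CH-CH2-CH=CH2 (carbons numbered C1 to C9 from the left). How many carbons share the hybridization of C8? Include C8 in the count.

6

C8 is sp2 (one π bond).
C1: sp3
C2: sp3
C3: sp2 ✓
C4: sp2 ✓
C5: sp2 ✓
C6: sp2 ✓
C7: sp3
C8: sp2 ✓
C9: sp2 ✓
6 carbons are sp2.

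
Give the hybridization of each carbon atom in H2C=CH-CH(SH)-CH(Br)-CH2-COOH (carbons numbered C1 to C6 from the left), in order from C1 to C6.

C1 sp2, C2 sp2, C3 sp3, C4 sp3, C5 sp3, C6 sp2

C1 has 3 σ bonds, plus one π bond: steric number 3 → sp2.
C2 has 3 σ bonds, plus one π bond: steric number 3 → sp2.
C3 is sp3: 4 σ bonds, 4 electron-density regions.
C4 carries 4 σ bonds, giving a steric number of 4, so it is sp3.
C5 (4 σ bonds) has steric number 4: sp3.
C6 carries 3 σ bonds, plus one π bond, giving a steric number of 3, so it is sp2.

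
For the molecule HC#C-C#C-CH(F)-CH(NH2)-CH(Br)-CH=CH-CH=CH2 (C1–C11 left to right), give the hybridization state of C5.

C5 carries 4 σ bonds, giving a steric number of 4, so it is sp3.

sp³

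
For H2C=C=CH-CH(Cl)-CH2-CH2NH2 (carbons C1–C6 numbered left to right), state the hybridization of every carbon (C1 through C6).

C1: 3 σ bonds, plus one π bond; 3 regions of electron density → sp2.
C2 is sp: 2 σ bonds, plus two π bonds, 2 electron-density regions.
C3 (3 σ bonds, plus one π bond) has steric number 3: sp2.
C4 has 4 σ bonds: steric number 4 → sp3.
C5 carries 4 σ bonds, giving a steric number of 4, so it is sp3.
C6 — 4 σ bonds. Steric number 4, so sp3.

C1 sp2, C2 sp, C3 sp2, C4 sp3, C5 sp3, C6 sp3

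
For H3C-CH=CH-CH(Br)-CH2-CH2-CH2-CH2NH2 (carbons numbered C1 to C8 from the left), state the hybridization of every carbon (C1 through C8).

C1 sp3, C2 sp2, C3 sp2, C4 sp3, C5 sp3, C6 sp3, C7 sp3, C8 sp3

C1 is sp3: 4 σ bonds, 4 electron-density regions.
C2 carries 3 σ bonds, plus one π bond, giving a steric number of 3, so it is sp2.
C3 carries 3 σ bonds, plus one π bond, giving a steric number of 3, so it is sp2.
C4 has 4 σ bonds: steric number 4 → sp3.
C5 (4 σ bonds) has steric number 4: sp3.
C6 has 4 σ bonds: steric number 4 → sp3.
C7: 4 σ bonds; 4 regions of electron density → sp3.
C8: 4 σ bonds; 4 regions of electron density → sp3.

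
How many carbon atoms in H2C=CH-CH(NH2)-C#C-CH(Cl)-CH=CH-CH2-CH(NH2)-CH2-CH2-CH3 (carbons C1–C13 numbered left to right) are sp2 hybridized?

C1: sp2 ✓
C2: sp2 ✓
C3: sp3
C4: sp
C5: sp
C6: sp3
C7: sp2 ✓
C8: sp2 ✓
C9: sp3
C10: sp3
C11: sp3
C12: sp3
C13: sp3
C1, C2, C7, C8 → 4 sp2 carbons.

4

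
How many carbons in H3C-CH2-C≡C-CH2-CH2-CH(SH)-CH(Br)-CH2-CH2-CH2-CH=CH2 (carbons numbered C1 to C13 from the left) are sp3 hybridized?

C1: sp3 ✓
C2: sp3 ✓
C3: sp
C4: sp
C5: sp3 ✓
C6: sp3 ✓
C7: sp3 ✓
C8: sp3 ✓
C9: sp3 ✓
C10: sp3 ✓
C11: sp3 ✓
C12: sp2
C13: sp2
C1, C2, C5, C6, C7, C8, C9, C10, C11 → 9 sp3 carbons.

9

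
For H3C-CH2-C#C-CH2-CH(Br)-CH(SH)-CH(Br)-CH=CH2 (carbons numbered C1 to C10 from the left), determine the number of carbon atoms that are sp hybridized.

2

C1: sp3
C2: sp3
C3: sp ✓
C4: sp ✓
C5: sp3
C6: sp3
C7: sp3
C8: sp3
C9: sp2
C10: sp2
C3, C4 → 2 sp carbons.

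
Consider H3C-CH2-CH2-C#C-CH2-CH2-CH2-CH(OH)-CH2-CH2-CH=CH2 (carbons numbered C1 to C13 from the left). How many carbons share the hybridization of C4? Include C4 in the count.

2

C4 is sp (two π bonds).
C1: sp3
C2: sp3
C3: sp3
C4: sp ✓
C5: sp ✓
C6: sp3
C7: sp3
C8: sp3
C9: sp3
C10: sp3
C11: sp3
C12: sp2
C13: sp2
2 carbons are sp.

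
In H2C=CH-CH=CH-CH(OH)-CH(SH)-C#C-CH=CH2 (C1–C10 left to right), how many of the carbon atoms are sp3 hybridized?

C1: sp2
C2: sp2
C3: sp2
C4: sp2
C5: sp3 ✓
C6: sp3 ✓
C7: sp
C8: sp
C9: sp2
C10: sp2
C5, C6 → 2 sp3 carbons.

2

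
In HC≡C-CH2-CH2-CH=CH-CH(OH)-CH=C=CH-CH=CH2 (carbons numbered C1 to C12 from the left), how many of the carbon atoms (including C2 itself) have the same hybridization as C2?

3

C2 is sp (two π bonds).
C1: sp ✓
C2: sp ✓
C3: sp3
C4: sp3
C5: sp2
C6: sp2
C7: sp3
C8: sp2
C9: sp ✓
C10: sp2
C11: sp2
C12: sp2
3 carbons are sp.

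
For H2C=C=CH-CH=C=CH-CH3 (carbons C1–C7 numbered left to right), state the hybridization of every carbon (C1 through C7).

C1 sp2, C2 sp, C3 sp2, C4 sp2, C5 sp, C6 sp2, C7 sp3

C1: 3 σ bonds, plus one π bond — 3 electron domains, sp2.
C2 — 2 σ bonds, plus two π bonds. Steric number 2, so sp.
C3 is sp2: 3 σ bonds, plus one π bond, 3 electron-density regions.
C4: 3 σ bonds, plus one π bond; 3 regions of electron density → sp2.
C5 (2 σ bonds, plus two π bonds) has steric number 2: sp.
C6: 3 σ bonds, plus one π bond; 3 regions of electron density → sp2.
C7 carries 4 σ bonds, giving a steric number of 4, so it is sp3.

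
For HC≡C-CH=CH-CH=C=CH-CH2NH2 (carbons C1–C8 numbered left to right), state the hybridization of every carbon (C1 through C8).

C1 — 2 σ bonds, plus two π bonds. Steric number 2, so sp.
C2: 2 σ bonds, plus two π bonds — 2 electron domains, sp.
C3 — 3 σ bonds, plus one π bond. Steric number 3, so sp2.
C4: 3 σ bonds, plus one π bond — 3 electron domains, sp2.
C5: 3 σ bonds, plus one π bond; 3 regions of electron density → sp2.
C6 is sp: 2 σ bonds, plus two π bonds, 2 electron-density regions.
C7 carries 3 σ bonds, plus one π bond, giving a steric number of 3, so it is sp2.
C8 is sp3: 4 σ bonds, 4 electron-density regions.

C1 sp, C2 sp, C3 sp2, C4 sp2, C5 sp2, C6 sp, C7 sp2, C8 sp3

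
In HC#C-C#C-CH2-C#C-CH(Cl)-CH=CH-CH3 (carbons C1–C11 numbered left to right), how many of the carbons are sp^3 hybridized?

3

C1: sp
C2: sp
C3: sp
C4: sp
C5: sp3 ✓
C6: sp
C7: sp
C8: sp3 ✓
C9: sp2
C10: sp2
C11: sp3 ✓
C5, C8, C11 → 3 sp3 carbons.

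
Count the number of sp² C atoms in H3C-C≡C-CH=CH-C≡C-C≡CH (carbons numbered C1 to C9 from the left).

2

C1: sp3
C2: sp
C3: sp
C4: sp2 ✓
C5: sp2 ✓
C6: sp
C7: sp
C8: sp
C9: sp
C4, C5 → 2 sp2 carbons.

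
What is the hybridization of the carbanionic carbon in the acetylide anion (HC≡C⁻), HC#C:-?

sp

One σ bond + one lone pair = steric number 2 → sp.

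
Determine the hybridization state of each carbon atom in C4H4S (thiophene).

Each carbon atom: 3 σ bonds, plus one π bond; 3 regions of electron density → sp2.

sp²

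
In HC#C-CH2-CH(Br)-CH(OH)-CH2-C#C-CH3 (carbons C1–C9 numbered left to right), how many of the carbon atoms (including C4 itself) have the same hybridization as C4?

5

C4 is sp3 (only σ bonds).
C1: sp
C2: sp
C3: sp3 ✓
C4: sp3 ✓
C5: sp3 ✓
C6: sp3 ✓
C7: sp
C8: sp
C9: sp3 ✓
5 carbons are sp3.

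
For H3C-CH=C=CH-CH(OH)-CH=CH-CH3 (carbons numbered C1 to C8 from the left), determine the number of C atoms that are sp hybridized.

C1: sp3
C2: sp2
C3: sp ✓
C4: sp2
C5: sp3
C6: sp2
C7: sp2
C8: sp3
C3 → 1 sp carbon.

1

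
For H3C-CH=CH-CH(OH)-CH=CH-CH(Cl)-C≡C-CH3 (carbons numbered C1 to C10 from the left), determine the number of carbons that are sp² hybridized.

4

C1: sp3
C2: sp2 ✓
C3: sp2 ✓
C4: sp3
C5: sp2 ✓
C6: sp2 ✓
C7: sp3
C8: sp
C9: sp
C10: sp3
C2, C3, C5, C6 → 4 sp2 carbons.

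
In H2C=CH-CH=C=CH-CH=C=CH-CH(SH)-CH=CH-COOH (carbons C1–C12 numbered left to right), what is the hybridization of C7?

sp

C7: 2 σ bonds, plus two π bonds; 2 regions of electron density → sp.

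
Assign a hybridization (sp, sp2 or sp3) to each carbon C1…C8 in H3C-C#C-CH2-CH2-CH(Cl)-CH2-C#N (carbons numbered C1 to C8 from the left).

C1 (4 σ bonds) has steric number 4: sp3.
C2 — 2 σ bonds, plus two π bonds. Steric number 2, so sp.
C3: 2 σ bonds, plus two π bonds; 2 regions of electron density → sp.
C4 (4 σ bonds) has steric number 4: sp3.
C5 is sp3: 4 σ bonds, 4 electron-density regions.
C6 has 4 σ bonds: steric number 4 → sp3.
C7 has 4 σ bonds: steric number 4 → sp3.
C8 (2 σ bonds, plus two π bonds) has steric number 2: sp.

C1 sp3, C2 sp, C3 sp, C4 sp3, C5 sp3, C6 sp3, C7 sp3, C8 sp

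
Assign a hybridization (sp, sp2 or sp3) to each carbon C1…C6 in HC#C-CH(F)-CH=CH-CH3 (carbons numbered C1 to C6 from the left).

C1 (2 σ bonds, plus two π bonds) has steric number 2: sp.
C2 carries 2 σ bonds, plus two π bonds, giving a steric number of 2, so it is sp.
C3 is sp3: 4 σ bonds, 4 electron-density regions.
C4 is sp2: 3 σ bonds, plus one π bond, 3 electron-density regions.
C5 (3 σ bonds, plus one π bond) has steric number 3: sp2.
C6 is sp3: 4 σ bonds, 4 electron-density regions.

C1 sp, C2 sp, C3 sp3, C4 sp2, C5 sp2, C6 sp3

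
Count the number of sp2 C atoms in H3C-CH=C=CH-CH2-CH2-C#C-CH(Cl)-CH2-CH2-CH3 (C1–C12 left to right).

C1: sp3
C2: sp2 ✓
C3: sp
C4: sp2 ✓
C5: sp3
C6: sp3
C7: sp
C8: sp
C9: sp3
C10: sp3
C11: sp3
C12: sp3
C2, C4 → 2 sp2 carbons.

2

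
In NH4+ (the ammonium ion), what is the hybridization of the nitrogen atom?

sp3

Four σ bonds, no lone pair → sp3, tetrahedral.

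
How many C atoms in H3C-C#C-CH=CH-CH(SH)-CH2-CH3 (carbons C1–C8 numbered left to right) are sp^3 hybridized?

4

C1: sp3 ✓
C2: sp
C3: sp
C4: sp2
C5: sp2
C6: sp3 ✓
C7: sp3 ✓
C8: sp3 ✓
C1, C6, C7, C8 → 4 sp3 carbons.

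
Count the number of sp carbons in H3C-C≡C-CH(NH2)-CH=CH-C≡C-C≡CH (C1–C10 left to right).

6

C1: sp3
C2: sp ✓
C3: sp ✓
C4: sp3
C5: sp2
C6: sp2
C7: sp ✓
C8: sp ✓
C9: sp ✓
C10: sp ✓
C2, C3, C7, C8, C9, C10 → 6 sp carbons.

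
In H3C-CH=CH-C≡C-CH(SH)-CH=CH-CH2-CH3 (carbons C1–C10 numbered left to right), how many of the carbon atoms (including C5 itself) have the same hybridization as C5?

2

C5 is sp (two π bonds).
C1: sp3
C2: sp2
C3: sp2
C4: sp ✓
C5: sp ✓
C6: sp3
C7: sp2
C8: sp2
C9: sp3
C10: sp3
2 carbons are sp.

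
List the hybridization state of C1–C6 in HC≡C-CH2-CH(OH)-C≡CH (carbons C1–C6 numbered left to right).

C1 has 2 σ bonds, plus two π bonds: steric number 2 → sp.
C2 has 2 σ bonds, plus two π bonds: steric number 2 → sp.
C3 — 4 σ bonds. Steric number 4, so sp3.
C4 — 4 σ bonds. Steric number 4, so sp3.
C5: 2 σ bonds, plus two π bonds; 2 regions of electron density → sp.
C6: 2 σ bonds, plus two π bonds — 2 electron domains, sp.

C1 sp, C2 sp, C3 sp3, C4 sp3, C5 sp, C6 sp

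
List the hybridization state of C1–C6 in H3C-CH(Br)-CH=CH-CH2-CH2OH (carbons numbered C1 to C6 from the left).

C1 sp3, C2 sp3, C3 sp2, C4 sp2, C5 sp3, C6 sp3

C1 has 4 σ bonds: steric number 4 → sp3.
C2 is sp3: 4 σ bonds, 4 electron-density regions.
C3 (3 σ bonds, plus one π bond) has steric number 3: sp2.
C4 — 3 σ bonds, plus one π bond. Steric number 3, so sp2.
C5 (4 σ bonds) has steric number 4: sp3.
C6: 4 σ bonds; 4 regions of electron density → sp3.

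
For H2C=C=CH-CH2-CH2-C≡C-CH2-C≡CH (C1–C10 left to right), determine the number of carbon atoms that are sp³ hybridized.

C1: sp2
C2: sp
C3: sp2
C4: sp3 ✓
C5: sp3 ✓
C6: sp
C7: sp
C8: sp3 ✓
C9: sp
C10: sp
C4, C5, C8 → 3 sp3 carbons.

3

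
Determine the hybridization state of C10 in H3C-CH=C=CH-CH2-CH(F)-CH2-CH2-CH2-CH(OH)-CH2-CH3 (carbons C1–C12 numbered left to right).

sp³

C10 (4 σ bonds) has steric number 4: sp3.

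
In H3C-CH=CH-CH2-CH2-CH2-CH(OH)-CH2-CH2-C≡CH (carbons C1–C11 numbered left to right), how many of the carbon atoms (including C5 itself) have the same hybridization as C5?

C5 is sp3 (only σ bonds).
C1: sp3 ✓
C2: sp2
C3: sp2
C4: sp3 ✓
C5: sp3 ✓
C6: sp3 ✓
C7: sp3 ✓
C8: sp3 ✓
C9: sp3 ✓
C10: sp
C11: sp
7 carbons are sp3.

7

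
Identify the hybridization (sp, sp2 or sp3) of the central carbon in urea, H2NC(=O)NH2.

sp²

The central carbon — 3 σ bonds, plus one π bond. Steric number 3, so sp2.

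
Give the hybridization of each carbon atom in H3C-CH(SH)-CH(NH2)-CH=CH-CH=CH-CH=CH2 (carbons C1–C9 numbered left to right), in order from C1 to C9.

C1 — 4 σ bonds. Steric number 4, so sp3.
C2 — 4 σ bonds. Steric number 4, so sp3.
C3: 4 σ bonds — 4 electron domains, sp3.
C4 is sp2: 3 σ bonds, plus one π bond, 3 electron-density regions.
C5: 3 σ bonds, plus one π bond; 3 regions of electron density → sp2.
C6 is sp2: 3 σ bonds, plus one π bond, 3 electron-density regions.
C7: 3 σ bonds, plus one π bond; 3 regions of electron density → sp2.
C8: 3 σ bonds, plus one π bond — 3 electron domains, sp2.
C9 — 3 σ bonds, plus one π bond. Steric number 3, so sp2.

C1 sp3, C2 sp3, C3 sp3, C4 sp2, C5 sp2, C6 sp2, C7 sp2, C8 sp2, C9 sp2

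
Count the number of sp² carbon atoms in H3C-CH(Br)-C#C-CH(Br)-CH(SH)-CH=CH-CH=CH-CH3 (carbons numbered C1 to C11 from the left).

4

C1: sp3
C2: sp3
C3: sp
C4: sp
C5: sp3
C6: sp3
C7: sp2 ✓
C8: sp2 ✓
C9: sp2 ✓
C10: sp2 ✓
C11: sp3
C7, C8, C9, C10 → 4 sp2 carbons.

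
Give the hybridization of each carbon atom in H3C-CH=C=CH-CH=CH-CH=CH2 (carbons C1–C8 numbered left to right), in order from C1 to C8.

C1 sp3, C2 sp2, C3 sp, C4 sp2, C5 sp2, C6 sp2, C7 sp2, C8 sp2

C1 is sp3: 4 σ bonds, 4 electron-density regions.
C2 has 3 σ bonds, plus one π bond: steric number 3 → sp2.
C3 (2 σ bonds, plus two π bonds) has steric number 2: sp.
C4 (3 σ bonds, plus one π bond) has steric number 3: sp2.
C5 has 3 σ bonds, plus one π bond: steric number 3 → sp2.
C6 — 3 σ bonds, plus one π bond. Steric number 3, so sp2.
C7: 3 σ bonds, plus one π bond; 3 regions of electron density → sp2.
C8 — 3 σ bonds, plus one π bond. Steric number 3, so sp2.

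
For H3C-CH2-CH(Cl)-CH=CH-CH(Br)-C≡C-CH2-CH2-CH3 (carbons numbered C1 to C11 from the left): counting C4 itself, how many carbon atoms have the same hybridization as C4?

C4 is sp2 (one π bond).
C1: sp3
C2: sp3
C3: sp3
C4: sp2 ✓
C5: sp2 ✓
C6: sp3
C7: sp
C8: sp
C9: sp3
C10: sp3
C11: sp3
2 carbons are sp2.

2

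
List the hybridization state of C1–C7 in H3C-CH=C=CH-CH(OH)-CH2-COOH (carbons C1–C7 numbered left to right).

C1 sp3, C2 sp2, C3 sp, C4 sp2, C5 sp3, C6 sp3, C7 sp2

C1: 4 σ bonds; 4 regions of electron density → sp3.
C2 (3 σ bonds, plus one π bond) has steric number 3: sp2.
C3 (2 σ bonds, plus two π bonds) has steric number 2: sp.
C4: 3 σ bonds, plus one π bond — 3 electron domains, sp2.
C5: 4 σ bonds; 4 regions of electron density → sp3.
C6 has 4 σ bonds: steric number 4 → sp3.
C7 — 3 σ bonds, plus one π bond. Steric number 3, so sp2.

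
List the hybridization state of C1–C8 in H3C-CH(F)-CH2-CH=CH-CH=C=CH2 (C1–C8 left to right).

C1 sp3, C2 sp3, C3 sp3, C4 sp2, C5 sp2, C6 sp2, C7 sp, C8 sp2

C1 has 4 σ bonds: steric number 4 → sp3.
C2 — 4 σ bonds. Steric number 4, so sp3.
C3: 4 σ bonds — 4 electron domains, sp3.
C4 carries 3 σ bonds, plus one π bond, giving a steric number of 3, so it is sp2.
C5 (3 σ bonds, plus one π bond) has steric number 3: sp2.
C6: 3 σ bonds, plus one π bond; 3 regions of electron density → sp2.
C7 has 2 σ bonds, plus two π bonds: steric number 2 → sp.
C8 carries 3 σ bonds, plus one π bond, giving a steric number of 3, so it is sp2.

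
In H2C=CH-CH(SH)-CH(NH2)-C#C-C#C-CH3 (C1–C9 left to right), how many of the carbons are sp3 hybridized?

C1: sp2
C2: sp2
C3: sp3 ✓
C4: sp3 ✓
C5: sp
C6: sp
C7: sp
C8: sp
C9: sp3 ✓
C3, C4, C9 → 3 sp3 carbons.

3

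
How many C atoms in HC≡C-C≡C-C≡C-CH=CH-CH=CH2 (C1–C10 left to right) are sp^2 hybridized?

C1: sp
C2: sp
C3: sp
C4: sp
C5: sp
C6: sp
C7: sp2 ✓
C8: sp2 ✓
C9: sp2 ✓
C10: sp2 ✓
C7, C8, C9, C10 → 4 sp2 carbons.

4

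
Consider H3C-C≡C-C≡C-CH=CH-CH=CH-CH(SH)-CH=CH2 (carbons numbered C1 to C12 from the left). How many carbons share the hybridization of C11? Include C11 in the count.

6

C11 is sp2 (one π bond).
C1: sp3
C2: sp
C3: sp
C4: sp
C5: sp
C6: sp2 ✓
C7: sp2 ✓
C8: sp2 ✓
C9: sp2 ✓
C10: sp3
C11: sp2 ✓
C12: sp2 ✓
6 carbons are sp2.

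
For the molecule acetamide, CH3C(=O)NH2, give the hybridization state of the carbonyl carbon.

The carbonyl carbon: 3 σ bonds, plus one π bond; 3 regions of electron density → sp2.

sp^2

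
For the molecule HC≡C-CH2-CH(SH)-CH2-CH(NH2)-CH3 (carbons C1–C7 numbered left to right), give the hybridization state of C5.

C5 — 4 σ bonds. Steric number 4, so sp3.

sp^3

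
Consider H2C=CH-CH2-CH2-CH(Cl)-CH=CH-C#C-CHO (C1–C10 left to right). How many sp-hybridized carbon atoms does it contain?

2

C1: sp2
C2: sp2
C3: sp3
C4: sp3
C5: sp3
C6: sp2
C7: sp2
C8: sp ✓
C9: sp ✓
C10: sp2
C8, C9 → 2 sp carbons.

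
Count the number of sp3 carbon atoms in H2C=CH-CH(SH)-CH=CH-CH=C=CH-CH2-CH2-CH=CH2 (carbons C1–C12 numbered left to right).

3

C1: sp2
C2: sp2
C3: sp3 ✓
C4: sp2
C5: sp2
C6: sp2
C7: sp
C8: sp2
C9: sp3 ✓
C10: sp3 ✓
C11: sp2
C12: sp2
C3, C9, C10 → 3 sp3 carbons.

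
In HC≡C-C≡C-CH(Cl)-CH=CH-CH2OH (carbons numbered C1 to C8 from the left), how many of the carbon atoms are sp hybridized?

C1: sp ✓
C2: sp ✓
C3: sp ✓
C4: sp ✓
C5: sp3
C6: sp2
C7: sp2
C8: sp3
C1, C2, C3, C4 → 4 sp carbons.

4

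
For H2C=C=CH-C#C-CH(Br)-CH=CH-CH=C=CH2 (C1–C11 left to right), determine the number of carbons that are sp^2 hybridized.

C1: sp2 ✓
C2: sp
C3: sp2 ✓
C4: sp
C5: sp
C6: sp3
C7: sp2 ✓
C8: sp2 ✓
C9: sp2 ✓
C10: sp
C11: sp2 ✓
C1, C3, C7, C8, C9, C11 → 6 sp2 carbons.

6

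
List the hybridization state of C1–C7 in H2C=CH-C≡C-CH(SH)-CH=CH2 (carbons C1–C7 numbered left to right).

C1 carries 3 σ bonds, plus one π bond, giving a steric number of 3, so it is sp2.
C2 is sp2: 3 σ bonds, plus one π bond, 3 electron-density regions.
C3 — 2 σ bonds, plus two π bonds. Steric number 2, so sp.
C4 has 2 σ bonds, plus two π bonds: steric number 2 → sp.
C5 (4 σ bonds) has steric number 4: sp3.
C6 — 3 σ bonds, plus one π bond. Steric number 3, so sp2.
C7 has 3 σ bonds, plus one π bond: steric number 3 → sp2.

C1 sp2, C2 sp2, C3 sp, C4 sp, C5 sp3, C6 sp2, C7 sp2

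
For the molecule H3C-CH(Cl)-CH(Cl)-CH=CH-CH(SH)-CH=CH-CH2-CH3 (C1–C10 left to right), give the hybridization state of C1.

C1 (4 σ bonds) has steric number 4: sp3.

sp³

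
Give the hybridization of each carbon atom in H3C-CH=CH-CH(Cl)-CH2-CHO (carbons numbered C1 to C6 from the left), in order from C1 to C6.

C1 sp3, C2 sp2, C3 sp2, C4 sp3, C5 sp3, C6 sp2

C1 carries 4 σ bonds, giving a steric number of 4, so it is sp3.
C2 — 3 σ bonds, plus one π bond. Steric number 3, so sp2.
C3: 3 σ bonds, plus one π bond; 3 regions of electron density → sp2.
C4 carries 4 σ bonds, giving a steric number of 4, so it is sp3.
C5 is sp3: 4 σ bonds, 4 electron-density regions.
C6 is sp2: 3 σ bonds, plus one π bond, 3 electron-density regions.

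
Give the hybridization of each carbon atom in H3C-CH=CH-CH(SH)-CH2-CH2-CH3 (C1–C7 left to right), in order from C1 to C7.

C1 sp3, C2 sp2, C3 sp2, C4 sp3, C5 sp3, C6 sp3, C7 sp3

C1 — 4 σ bonds. Steric number 4, so sp3.
C2: 3 σ bonds, plus one π bond; 3 regions of electron density → sp2.
C3 — 3 σ bonds, plus one π bond. Steric number 3, so sp2.
C4: 4 σ bonds; 4 regions of electron density → sp3.
C5: 4 σ bonds — 4 electron domains, sp3.
C6: 4 σ bonds — 4 electron domains, sp3.
C7 has 4 σ bonds: steric number 4 → sp3.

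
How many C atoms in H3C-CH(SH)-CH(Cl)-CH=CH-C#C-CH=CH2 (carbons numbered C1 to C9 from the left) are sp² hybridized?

4

C1: sp3
C2: sp3
C3: sp3
C4: sp2 ✓
C5: sp2 ✓
C6: sp
C7: sp
C8: sp2 ✓
C9: sp2 ✓
C4, C5, C8, C9 → 4 sp2 carbons.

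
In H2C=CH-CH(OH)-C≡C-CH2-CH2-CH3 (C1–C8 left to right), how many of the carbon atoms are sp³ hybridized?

4

C1: sp2
C2: sp2
C3: sp3 ✓
C4: sp
C5: sp
C6: sp3 ✓
C7: sp3 ✓
C8: sp3 ✓
C3, C6, C7, C8 → 4 sp3 carbons.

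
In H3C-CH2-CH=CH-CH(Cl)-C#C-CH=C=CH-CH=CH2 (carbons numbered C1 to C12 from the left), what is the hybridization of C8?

C8 is sp2: 3 σ bonds, plus one π bond, 3 electron-density regions.

sp2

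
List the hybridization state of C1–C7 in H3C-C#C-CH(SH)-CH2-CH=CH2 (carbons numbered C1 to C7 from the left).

C1 sp3, C2 sp, C3 sp, C4 sp3, C5 sp3, C6 sp2, C7 sp2

C1 has 4 σ bonds: steric number 4 → sp3.
C2 carries 2 σ bonds, plus two π bonds, giving a steric number of 2, so it is sp.
C3: 2 σ bonds, plus two π bonds; 2 regions of electron density → sp.
C4 carries 4 σ bonds, giving a steric number of 4, so it is sp3.
C5 (4 σ bonds) has steric number 4: sp3.
C6 is sp2: 3 σ bonds, plus one π bond, 3 electron-density regions.
C7 (3 σ bonds, plus one π bond) has steric number 3: sp2.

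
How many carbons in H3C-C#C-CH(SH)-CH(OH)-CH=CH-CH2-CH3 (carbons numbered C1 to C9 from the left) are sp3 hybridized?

5

C1: sp3 ✓
C2: sp
C3: sp
C4: sp3 ✓
C5: sp3 ✓
C6: sp2
C7: sp2
C8: sp3 ✓
C9: sp3 ✓
C1, C4, C5, C8, C9 → 5 sp3 carbons.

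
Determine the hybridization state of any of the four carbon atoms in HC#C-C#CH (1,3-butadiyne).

sp

Every carbon is part of a C≡C triple bond: two σ regions → sp.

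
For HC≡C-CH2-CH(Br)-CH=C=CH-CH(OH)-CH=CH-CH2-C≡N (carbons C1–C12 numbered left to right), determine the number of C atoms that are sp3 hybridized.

C1: sp
C2: sp
C3: sp3 ✓
C4: sp3 ✓
C5: sp2
C6: sp
C7: sp2
C8: sp3 ✓
C9: sp2
C10: sp2
C11: sp3 ✓
C12: sp
C3, C4, C8, C11 → 4 sp3 carbons.

4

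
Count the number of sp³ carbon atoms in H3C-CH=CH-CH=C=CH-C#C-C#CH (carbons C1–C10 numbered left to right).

1

C1: sp3 ✓
C2: sp2
C3: sp2
C4: sp2
C5: sp
C6: sp2
C7: sp
C8: sp
C9: sp
C10: sp
C1 → 1 sp3 carbon.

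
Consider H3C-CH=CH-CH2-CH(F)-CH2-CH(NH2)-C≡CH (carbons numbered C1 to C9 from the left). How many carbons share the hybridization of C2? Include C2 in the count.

C2 is sp2 (one π bond).
C1: sp3
C2: sp2 ✓
C3: sp2 ✓
C4: sp3
C5: sp3
C6: sp3
C7: sp3
C8: sp
C9: sp
2 carbons are sp2.

2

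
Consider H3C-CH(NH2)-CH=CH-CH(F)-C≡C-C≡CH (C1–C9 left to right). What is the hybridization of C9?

sp

C9: 2 σ bonds, plus two π bonds — 2 electron domains, sp.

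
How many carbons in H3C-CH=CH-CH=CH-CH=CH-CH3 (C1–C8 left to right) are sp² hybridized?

C1: sp3
C2: sp2 ✓
C3: sp2 ✓
C4: sp2 ✓
C5: sp2 ✓
C6: sp2 ✓
C7: sp2 ✓
C8: sp3
C2, C3, C4, C5, C6, C7 → 6 sp2 carbons.

6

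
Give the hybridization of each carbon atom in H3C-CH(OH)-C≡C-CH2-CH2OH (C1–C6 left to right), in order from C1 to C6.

C1 carries 4 σ bonds, giving a steric number of 4, so it is sp3.
C2: 4 σ bonds; 4 regions of electron density → sp3.
C3 (2 σ bonds, plus two π bonds) has steric number 2: sp.
C4 has 2 σ bonds, plus two π bonds: steric number 2 → sp.
C5 is sp3: 4 σ bonds, 4 electron-density regions.
C6 — 4 σ bonds. Steric number 4, so sp3.

C1 sp3, C2 sp3, C3 sp, C4 sp, C5 sp3, C6 sp3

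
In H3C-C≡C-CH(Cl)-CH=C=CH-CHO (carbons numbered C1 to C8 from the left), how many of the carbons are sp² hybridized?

3

C1: sp3
C2: sp
C3: sp
C4: sp3
C5: sp2 ✓
C6: sp
C7: sp2 ✓
C8: sp2 ✓
C5, C7, C8 → 3 sp2 carbons.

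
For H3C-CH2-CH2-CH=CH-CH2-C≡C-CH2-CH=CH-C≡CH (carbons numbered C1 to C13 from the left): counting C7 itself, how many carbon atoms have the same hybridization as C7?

C7 is sp (two π bonds).
C1: sp3
C2: sp3
C3: sp3
C4: sp2
C5: sp2
C6: sp3
C7: sp ✓
C8: sp ✓
C9: sp3
C10: sp2
C11: sp2
C12: sp ✓
C13: sp ✓
4 carbons are sp.

4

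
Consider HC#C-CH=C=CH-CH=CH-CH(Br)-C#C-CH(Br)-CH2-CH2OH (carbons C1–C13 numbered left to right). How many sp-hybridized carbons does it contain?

C1: sp ✓
C2: sp ✓
C3: sp2
C4: sp ✓
C5: sp2
C6: sp2
C7: sp2
C8: sp3
C9: sp ✓
C10: sp ✓
C11: sp3
C12: sp3
C13: sp3
C1, C2, C4, C9, C10 → 5 sp carbons.

5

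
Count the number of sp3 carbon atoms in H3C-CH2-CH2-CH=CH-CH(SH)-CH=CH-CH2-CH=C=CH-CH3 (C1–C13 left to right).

C1: sp3 ✓
C2: sp3 ✓
C3: sp3 ✓
C4: sp2
C5: sp2
C6: sp3 ✓
C7: sp2
C8: sp2
C9: sp3 ✓
C10: sp2
C11: sp
C12: sp2
C13: sp3 ✓
C1, C2, C3, C6, C9, C13 → 6 sp3 carbons.

6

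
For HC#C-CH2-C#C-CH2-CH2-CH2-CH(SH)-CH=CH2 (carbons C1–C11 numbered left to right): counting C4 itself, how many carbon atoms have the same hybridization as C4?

C4 is sp (two π bonds).
C1: sp ✓
C2: sp ✓
C3: sp3
C4: sp ✓
C5: sp ✓
C6: sp3
C7: sp3
C8: sp3
C9: sp3
C10: sp2
C11: sp2
4 carbons are sp.

4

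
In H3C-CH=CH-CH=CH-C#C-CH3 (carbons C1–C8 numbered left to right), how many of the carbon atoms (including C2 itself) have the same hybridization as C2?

C2 is sp2 (one π bond).
C1: sp3
C2: sp2 ✓
C3: sp2 ✓
C4: sp2 ✓
C5: sp2 ✓
C6: sp
C7: sp
C8: sp3
4 carbons are sp2.

4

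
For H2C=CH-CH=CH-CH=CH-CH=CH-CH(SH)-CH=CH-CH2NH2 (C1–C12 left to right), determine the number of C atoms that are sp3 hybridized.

2

C1: sp2
C2: sp2
C3: sp2
C4: sp2
C5: sp2
C6: sp2
C7: sp2
C8: sp2
C9: sp3 ✓
C10: sp2
C11: sp2
C12: sp3 ✓
C9, C12 → 2 sp3 carbons.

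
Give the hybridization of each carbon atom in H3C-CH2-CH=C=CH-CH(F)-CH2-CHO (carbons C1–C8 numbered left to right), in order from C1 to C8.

C1 (4 σ bonds) has steric number 4: sp3.
C2: 4 σ bonds — 4 electron domains, sp3.
C3 has 3 σ bonds, plus one π bond: steric number 3 → sp2.
C4 — 2 σ bonds, plus two π bonds. Steric number 2, so sp.
C5 (3 σ bonds, plus one π bond) has steric number 3: sp2.
C6 is sp3: 4 σ bonds, 4 electron-density regions.
C7 is sp3: 4 σ bonds, 4 electron-density regions.
C8 — 3 σ bonds, plus one π bond. Steric number 3, so sp2.

C1 sp3, C2 sp3, C3 sp2, C4 sp, C5 sp2, C6 sp3, C7 sp3, C8 sp2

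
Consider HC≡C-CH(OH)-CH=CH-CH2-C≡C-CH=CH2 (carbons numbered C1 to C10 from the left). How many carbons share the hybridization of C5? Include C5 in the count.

C5 is sp2 (one π bond).
C1: sp
C2: sp
C3: sp3
C4: sp2 ✓
C5: sp2 ✓
C6: sp3
C7: sp
C8: sp
C9: sp2 ✓
C10: sp2 ✓
4 carbons are sp2.

4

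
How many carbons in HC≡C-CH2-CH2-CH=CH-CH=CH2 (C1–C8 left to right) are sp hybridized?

C1: sp ✓
C2: sp ✓
C3: sp3
C4: sp3
C5: sp2
C6: sp2
C7: sp2
C8: sp2
C1, C2 → 2 sp carbons.

2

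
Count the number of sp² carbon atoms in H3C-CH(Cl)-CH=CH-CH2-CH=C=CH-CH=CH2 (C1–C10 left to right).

C1: sp3
C2: sp3
C3: sp2 ✓
C4: sp2 ✓
C5: sp3
C6: sp2 ✓
C7: sp
C8: sp2 ✓
C9: sp2 ✓
C10: sp2 ✓
C3, C4, C6, C8, C9, C10 → 6 sp2 carbons.

6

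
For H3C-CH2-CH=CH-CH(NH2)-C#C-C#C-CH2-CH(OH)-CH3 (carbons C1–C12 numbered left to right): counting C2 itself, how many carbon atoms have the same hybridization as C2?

6

C2 is sp3 (only σ bonds).
C1: sp3 ✓
C2: sp3 ✓
C3: sp2
C4: sp2
C5: sp3 ✓
C6: sp
C7: sp
C8: sp
C9: sp
C10: sp3 ✓
C11: sp3 ✓
C12: sp3 ✓
6 carbons are sp3.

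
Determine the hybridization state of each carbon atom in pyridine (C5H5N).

Each carbon atom: 3 σ bonds, plus one π bond; 3 regions of electron density → sp2.

sp2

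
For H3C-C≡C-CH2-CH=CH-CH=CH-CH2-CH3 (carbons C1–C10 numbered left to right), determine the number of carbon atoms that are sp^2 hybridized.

C1: sp3
C2: sp
C3: sp
C4: sp3
C5: sp2 ✓
C6: sp2 ✓
C7: sp2 ✓
C8: sp2 ✓
C9: sp3
C10: sp3
C5, C6, C7, C8 → 4 sp2 carbons.

4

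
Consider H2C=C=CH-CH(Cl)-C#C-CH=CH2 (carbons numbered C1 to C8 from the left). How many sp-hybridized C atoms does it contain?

C1: sp2
C2: sp ✓
C3: sp2
C4: sp3
C5: sp ✓
C6: sp ✓
C7: sp2
C8: sp2
C2, C5, C6 → 3 sp carbons.

3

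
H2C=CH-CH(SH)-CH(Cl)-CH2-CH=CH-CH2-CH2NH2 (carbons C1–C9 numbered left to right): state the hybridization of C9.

sp^3

C9 is sp3: 4 σ bonds, 4 electron-density regions.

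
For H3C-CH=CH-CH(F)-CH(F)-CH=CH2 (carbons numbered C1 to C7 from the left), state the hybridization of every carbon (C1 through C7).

C1 carries 4 σ bonds, giving a steric number of 4, so it is sp3.
C2 carries 3 σ bonds, plus one π bond, giving a steric number of 3, so it is sp2.
C3: 3 σ bonds, plus one π bond; 3 regions of electron density → sp2.
C4 (4 σ bonds) has steric number 4: sp3.
C5 (4 σ bonds) has steric number 4: sp3.
C6 has 3 σ bonds, plus one π bond: steric number 3 → sp2.
C7: 3 σ bonds, plus one π bond; 3 regions of electron density → sp2.

C1 sp3, C2 sp2, C3 sp2, C4 sp3, C5 sp3, C6 sp2, C7 sp2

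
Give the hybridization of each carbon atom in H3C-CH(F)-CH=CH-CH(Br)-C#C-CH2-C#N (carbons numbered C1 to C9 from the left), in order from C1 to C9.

C1 carries 4 σ bonds, giving a steric number of 4, so it is sp3.
C2 is sp3: 4 σ bonds, 4 electron-density regions.
C3 (3 σ bonds, plus one π bond) has steric number 3: sp2.
C4 is sp2: 3 σ bonds, plus one π bond, 3 electron-density regions.
C5: 4 σ bonds; 4 regions of electron density → sp3.
C6: 2 σ bonds, plus two π bonds — 2 electron domains, sp.
C7 (2 σ bonds, plus two π bonds) has steric number 2: sp.
C8 — 4 σ bonds. Steric number 4, so sp3.
C9 — 2 σ bonds, plus two π bonds. Steric number 2, so sp.

C1 sp3, C2 sp3, C3 sp2, C4 sp2, C5 sp3, C6 sp, C7 sp, C8 sp3, C9 sp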